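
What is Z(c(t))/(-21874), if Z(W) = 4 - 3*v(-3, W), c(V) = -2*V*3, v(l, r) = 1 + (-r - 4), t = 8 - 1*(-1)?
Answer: 149/21874 ≈ 0.0068117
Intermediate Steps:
t = 9 (t = 8 + 1 = 9)
v(l, r) = -3 - r (v(l, r) = 1 + (-4 - r) = -3 - r)
c(V) = -6*V
Z(W) = 13 + 3*W (Z(W) = 4 - 3*(-3 - W) = 4 + (9 + 3*W) = 13 + 3*W)
Z(c(t))/(-21874) = (13 + 3*(-6*9))/(-21874) = (13 + 3*(-54))*(-1/21874) = (13 - 162)*(-1/21874) = -149*(-1/21874) = 149/21874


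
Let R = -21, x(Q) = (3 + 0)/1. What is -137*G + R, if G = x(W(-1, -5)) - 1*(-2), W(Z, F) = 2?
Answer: -706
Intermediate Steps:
x(Q) = 3 (x(Q) = 3*1 = 3)
G = 5 (G = 3 - 1*(-2) = 3 + 2 = 5)
-137*G + R = -137*5 - 21 = -685 - 21 = -706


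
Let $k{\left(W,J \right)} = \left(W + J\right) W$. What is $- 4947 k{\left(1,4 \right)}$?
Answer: $-24735$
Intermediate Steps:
$k{\left(W,J \right)} = W \left(J + W\right)$ ($k{\left(W,J \right)} = \left(J + W\right) W = W \left(J + W\right)$)
$- 4947 k{\left(1,4 \right)} = - 4947 \cdot 1 \left(4 + 1\right) = - 4947 \cdot 1 \cdot 5 = \left(-4947\right) 5 = -24735$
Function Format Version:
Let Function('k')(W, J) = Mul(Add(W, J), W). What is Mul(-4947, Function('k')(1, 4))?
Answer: -24735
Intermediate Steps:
Function('k')(W, J) = Mul(W, Add(J, W)) (Function('k')(W, J) = Mul(Add(J, W), W) = Mul(W, Add(J, W)))
Mul(-4947, Function('k')(1, 4)) = Mul(-4947, Mul(1, Add(4, 1))) = Mul(-4947, Mul(1, 5)) = Mul(-4947, 5) = -24735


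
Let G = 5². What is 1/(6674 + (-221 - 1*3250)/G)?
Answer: 25/163379 ≈ 0.00015302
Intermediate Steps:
G = 25
1/(6674 + (-221 - 1*3250)/G) = 1/(6674 + (-221 - 1*3250)/25) = 1/(6674 + (-221 - 3250)*(1/25)) = 1/(6674 - 3471*1/25) = 1/(6674 - 3471/25) = 1/(163379/25) = 25/163379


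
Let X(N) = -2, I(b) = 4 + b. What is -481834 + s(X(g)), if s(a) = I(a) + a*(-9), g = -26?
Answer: -481814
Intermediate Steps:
s(a) = 4 - 8*a (s(a) = (4 + a) + a*(-9) = (4 + a) - 9*a = 4 - 8*a)
-481834 + s(X(g)) = -481834 + (4 - 8*(-2)) = -481834 + (4 + 16) = -481834 + 20 = -481814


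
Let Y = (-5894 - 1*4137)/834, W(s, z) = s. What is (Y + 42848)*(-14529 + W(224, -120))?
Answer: -511049000305/834 ≈ -6.1277e+8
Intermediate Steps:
Y = -10031/834 (Y = (-5894 - 4137)*(1/834) = -10031*1/834 = -10031/834 ≈ -12.028)
(Y + 42848)*(-14529 + W(224, -120)) = (-10031/834 + 42848)*(-14529 + 224) = (35725201/834)*(-14305) = -511049000305/834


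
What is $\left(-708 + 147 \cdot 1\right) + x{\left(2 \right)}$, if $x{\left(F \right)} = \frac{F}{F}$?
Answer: $-560$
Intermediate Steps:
$x{\left(F \right)} = 1$
$\left(-708 + 147 \cdot 1\right) + x{\left(2 \right)} = \left(-708 + 147 \cdot 1\right) + 1 = \left(-708 + 147\right) + 1 = -561 + 1 = -560$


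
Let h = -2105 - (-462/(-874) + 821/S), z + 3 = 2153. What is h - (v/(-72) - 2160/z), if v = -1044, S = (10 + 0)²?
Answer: -3997285321/1879100 ≈ -2127.2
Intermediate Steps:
z = 2150 (z = -3 + 2153 = 2150)
S = 100 (S = 10² = 100)
h = -92370377/43700 (h = -2105 - (-462/(-874) + 821/100) = -2105 - (-462*(-1/874) + 821*(1/100)) = -2105 - (231/437 + 821/100) = -2105 - 1*381877/43700 = -2105 - 381877/43700 = -92370377/43700 ≈ -2113.7)
h - (v/(-72) - 2160/z) = -92370377/43700 - (-1044/(-72) - 2160/2150) = -92370377/43700 - (-1044*(-1/72) - 2160*1/2150) = -92370377/43700 - (29/2 - 216/215) = -92370377/43700 - 1*5803/430 = -92370377/43700 - 5803/430 = -3997285321/1879100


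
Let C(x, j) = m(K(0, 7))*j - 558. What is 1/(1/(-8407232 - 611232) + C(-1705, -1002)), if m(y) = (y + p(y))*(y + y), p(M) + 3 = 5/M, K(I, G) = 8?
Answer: -9018464/818317386433 ≈ -1.1021e-5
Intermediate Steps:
p(M) = -3 + 5/M
m(y) = 2*y*(-3 + y + 5/y) (m(y) = (y + (-3 + 5/y))*(y + y) = (-3 + y + 5/y)*(2*y) = 2*y*(-3 + y + 5/y))
C(x, j) = -558 + 90*j (C(x, j) = (10 + 2*8*(-3 + 8))*j - 558 = (10 + 2*8*5)*j - 558 = (10 + 80)*j - 558 = 90*j - 558 = -558 + 90*j)
1/(1/(-8407232 - 611232) + C(-1705, -1002)) = 1/(1/(-8407232 - 611232) + (-558 + 90*(-1002))) = 1/(1/(-9018464) + (-558 - 90180)) = 1/(-1/9018464 - 90738) = 1/(-818317386433/9018464) = -9018464/818317386433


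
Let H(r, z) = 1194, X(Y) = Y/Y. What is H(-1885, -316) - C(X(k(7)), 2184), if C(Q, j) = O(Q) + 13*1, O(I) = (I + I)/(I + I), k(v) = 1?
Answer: 1180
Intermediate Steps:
X(Y) = 1
O(I) = 1 (O(I) = (2*I)/((2*I)) = (2*I)*(1/(2*I)) = 1)
C(Q, j) = 14 (C(Q, j) = 1 + 13*1 = 1 + 13 = 14)
H(-1885, -316) - C(X(k(7)), 2184) = 1194 - 1*14 = 1194 - 14 = 1180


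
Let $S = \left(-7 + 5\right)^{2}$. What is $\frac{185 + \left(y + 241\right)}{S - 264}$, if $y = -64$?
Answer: $- \frac{181}{130} \approx -1.3923$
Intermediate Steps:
$S = 4$ ($S = \left(-2\right)^{2} = 4$)
$\frac{185 + \left(y + 241\right)}{S - 264} = \frac{185 + \left(-64 + 241\right)}{4 - 264} = \frac{185 + 177}{-260} = 362 \left(- \frac{1}{260}\right) = - \frac{181}{130}$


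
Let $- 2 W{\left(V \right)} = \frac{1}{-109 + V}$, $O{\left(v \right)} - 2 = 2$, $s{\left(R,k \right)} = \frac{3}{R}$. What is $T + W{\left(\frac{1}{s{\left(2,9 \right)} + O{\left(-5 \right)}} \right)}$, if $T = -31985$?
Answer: $- \frac{76572079}{2394} \approx -31985.0$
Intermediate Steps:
$O{\left(v \right)} = 4$ ($O{\left(v \right)} = 2 + 2 = 4$)
$W{\left(V \right)} = - \frac{1}{2 \left(-109 + V\right)}$
$T + W{\left(\frac{1}{s{\left(2,9 \right)} + O{\left(-5 \right)}} \right)} = -31985 - \frac{1}{-218 + \frac{2}{\frac{3}{2} + 4}} = -31985 - \frac{1}{-218 + \frac{2}{\frac{11}{2}}} = -31985 - \frac{1}{-218 + 2 \cdot \frac{2}{11}} = -31985 - \frac{1}{-218 + \frac{4}{11}} = -31985 - \frac{1}{- \frac{2394}{11}} = -31985 - - \frac{11}{2394} = -31985 + \frac{11}{2394} = - \frac{76572079}{2394}$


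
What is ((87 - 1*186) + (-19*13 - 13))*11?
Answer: -3949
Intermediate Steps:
((87 - 1*186) + (-19*13 - 13))*11 = ((87 - 186) + (-247 - 13))*11 = (-99 - 260)*11 = -359*11 = -3949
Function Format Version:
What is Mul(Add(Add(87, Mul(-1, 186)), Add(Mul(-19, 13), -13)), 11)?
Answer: -3949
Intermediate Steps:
Mul(Add(Add(87, Mul(-1, 186)), Add(Mul(-19, 13), -13)), 11) = Mul(Add(Add(87, -186), Add(-247, -13)), 11) = Mul(Add(-99, -260), 11) = Mul(-359, 11) = -3949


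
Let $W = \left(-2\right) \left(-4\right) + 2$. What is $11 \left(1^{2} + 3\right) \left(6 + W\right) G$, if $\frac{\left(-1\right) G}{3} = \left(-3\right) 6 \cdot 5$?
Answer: $190080$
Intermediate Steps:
$W = 10$ ($W = 8 + 2 = 10$)
$G = 270$ ($G = - 3 \left(-3\right) 6 \cdot 5 = - 3 \left(\left(-18\right) 5\right) = \left(-3\right) \left(-90\right) = 270$)
$11 \left(1^{2} + 3\right) \left(6 + W\right) G = 11 \left(1^{2} + 3\right) \left(6 + 10\right) 270 = 11 \left(1 + 3\right) 16 \cdot 270 = 11 \cdot 4 \cdot 16 \cdot 270 = 11 \cdot 64 \cdot 270 = 704 \cdot 270 = 190080$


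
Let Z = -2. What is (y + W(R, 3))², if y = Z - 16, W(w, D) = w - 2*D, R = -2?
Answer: 676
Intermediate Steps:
y = -18 (y = -2 - 16 = -18)
(y + W(R, 3))² = (-18 + (-2 - 2*3))² = (-18 + (-2 - 6))² = (-18 - 8)² = (-26)² = 676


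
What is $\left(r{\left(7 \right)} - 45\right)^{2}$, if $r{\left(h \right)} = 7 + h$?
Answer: $961$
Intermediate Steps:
$\left(r{\left(7 \right)} - 45\right)^{2} = \left(\left(7 + 7\right) - 45\right)^{2} = \left(14 - 45\right)^{2} = \left(-31\right)^{2} = 961$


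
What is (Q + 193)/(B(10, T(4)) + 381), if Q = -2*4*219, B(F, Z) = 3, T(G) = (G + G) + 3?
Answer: -1559/384 ≈ -4.0599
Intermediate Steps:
T(G) = 3 + 2*G (T(G) = 2*G + 3 = 3 + 2*G)
Q = -1752 (Q = -8*219 = -1752)
(Q + 193)/(B(10, T(4)) + 381) = (-1752 + 193)/(3 + 381) = -1559/384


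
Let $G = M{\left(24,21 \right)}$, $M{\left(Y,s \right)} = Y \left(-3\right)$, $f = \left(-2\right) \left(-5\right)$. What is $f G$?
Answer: $-720$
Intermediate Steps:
$f = 10$
$M{\left(Y,s \right)} = - 3 Y$
$G = -72$ ($G = \left(-3\right) 24 = -72$)
$f G = 10 \left(-72\right) = -720$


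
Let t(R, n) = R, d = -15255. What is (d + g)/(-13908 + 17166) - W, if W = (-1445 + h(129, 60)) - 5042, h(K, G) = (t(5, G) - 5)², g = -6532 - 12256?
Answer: 21100603/3258 ≈ 6476.5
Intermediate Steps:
g = -18788
h(K, G) = 0 (h(K, G) = (5 - 5)² = 0² = 0)
W = -6487 (W = (-1445 + 0) - 5042 = -1445 - 5042 = -6487)
(d + g)/(-13908 + 17166) - W = (-15255 - 18788)/(-13908 + 17166) - 1*(-6487) = -34043/3258 + 6487 = 21100603/3258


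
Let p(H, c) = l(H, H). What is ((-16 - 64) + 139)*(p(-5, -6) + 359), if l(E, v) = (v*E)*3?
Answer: 25606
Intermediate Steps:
l(E, v) = 3*E*v (l(E, v) = (E*v)*3 = 3*E*v)
p(H, c) = 3*H² (p(H, c) = 3*H*H = 3*H²)
((-16 - 64) + 139)*(p(-5, -6) + 359) = ((-16 - 64) + 139)*(3*(-5)² + 359) = (-80 + 139)*(3*25 + 359) = 59*(75 + 359) = 59*434 = 25606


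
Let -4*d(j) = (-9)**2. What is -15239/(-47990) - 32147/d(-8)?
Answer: 6172172479/3887190 ≈ 1587.8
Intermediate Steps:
d(j) = -81/4 (d(j) = -1/4*(-9)**2 = -1/4*81 = -81/4)
-15239/(-47990) - 32147/d(-8) = -15239/(-47990) - 32147/(-81/4) = -15239*(-1/47990) - 32147*(-4/81) = 15239/47990 + 128588/81 = 6172172479/3887190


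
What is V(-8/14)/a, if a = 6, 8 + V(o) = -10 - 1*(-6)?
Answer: -2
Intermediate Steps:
V(o) = -12 (V(o) = -8 + (-10 - 1*(-6)) = -8 + (-10 + 6) = -8 - 4 = -12)
V(-8/14)/a = -12/6 = -12*⅙ = -2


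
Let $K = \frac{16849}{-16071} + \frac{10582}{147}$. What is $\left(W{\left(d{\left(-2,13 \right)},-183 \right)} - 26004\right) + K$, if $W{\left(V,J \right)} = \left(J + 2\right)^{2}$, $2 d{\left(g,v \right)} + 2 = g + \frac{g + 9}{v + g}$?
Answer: $\frac{5376857776}{787479} \approx 6827.9$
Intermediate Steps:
$K = \frac{55862173}{787479}$ ($K = 16849 \left(- \frac{1}{16071}\right) + 10582 \cdot \frac{1}{147} = - \frac{16849}{16071} + \frac{10582}{147} = \frac{55862173}{787479} \approx 70.938$)
$d{\left(g,v \right)} = -1 + \frac{g}{2} + \frac{9 + g}{2 \left(g + v\right)}$ ($d{\left(g,v \right)} = -1 + \frac{g + \frac{g + 9}{v + g}}{2} = -1 + \frac{g + \frac{9 + g}{g + v}}{2} = -1 + \left(\frac{g}{2} + \frac{9 + g}{2 \left(g + v\right)}\right) = -1 + \frac{g}{2} + \frac{9 + g}{2 \left(g + v\right)}$)
$W{\left(V,J \right)} = \left(2 + J\right)^{2}$
$\left(W{\left(d{\left(-2,13 \right)},-183 \right)} - 26004\right) + K = \left(\left(2 - 183\right)^{2} - 26004\right) + \frac{55862173}{787479} = \left(\left(-181\right)^{2} - 26004\right) + \frac{55862173}{787479} = \left(32761 - 26004\right) + \frac{55862173}{787479} = 6757 + \frac{55862173}{787479} = \frac{5376857776}{787479}$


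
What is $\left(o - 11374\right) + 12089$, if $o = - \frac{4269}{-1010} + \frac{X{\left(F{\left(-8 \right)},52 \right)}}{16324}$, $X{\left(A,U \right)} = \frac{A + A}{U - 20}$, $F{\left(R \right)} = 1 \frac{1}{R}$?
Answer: $\frac{758916079879}{1055183360} \approx 719.23$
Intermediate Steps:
$F{\left(R \right)} = \frac{1}{R}$
$X{\left(A,U \right)} = \frac{2 A}{-20 + U}$
$o = \frac{4459977479}{1055183360}$ ($o = - \frac{4269}{-1010} + \frac{2 \frac{1}{-8} \frac{1}{-20 + 52}}{16324} = \left(-4269\right) \left(- \frac{1}{1010}\right) + 2 \left(- \frac{1}{8}\right) \frac{1}{32} \cdot \frac{1}{16324} = \frac{4269}{1010} + 2 \left(- \frac{1}{8}\right) \frac{1}{32} \cdot \frac{1}{16324} = \frac{4269}{1010} - \frac{1}{2089472} = \frac{4459977479}{1055183360} \approx 4.2267$)
$\left(o - 11374\right) + 12089 = \left(\frac{4459977479}{1055183360} - 11374\right) + 12089 = - \frac{11997195559161}{1055183360} + 12089 = \frac{758916079879}{1055183360}$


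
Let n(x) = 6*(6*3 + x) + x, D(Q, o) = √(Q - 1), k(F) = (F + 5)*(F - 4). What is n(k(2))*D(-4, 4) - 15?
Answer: -15 + 10*I*√5 ≈ -15.0 + 22.361*I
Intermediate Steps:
k(F) = (-4 + F)*(5 + F) (k(F) = (5 + F)*(-4 + F) = (-4 + F)*(5 + F))
D(Q, o) = √(-1 + Q)
n(x) = 108 + 7*x (n(x) = 6*(18 + x) + x = (108 + 6*x) + x = 108 + 7*x)
n(k(2))*D(-4, 4) - 15 = (108 + 7*(-20 + 2 + 2²))*√(-1 - 4) - 15 = (108 + 7*(-20 + 2 + 4))*√(-5) - 15 = (108 + 7*(-14))*(I*√5) - 15 = (108 - 98)*(I*√5) - 15 = 10*(I*√5) - 15 = 10*I*√5 - 15 = -15 + 10*I*√5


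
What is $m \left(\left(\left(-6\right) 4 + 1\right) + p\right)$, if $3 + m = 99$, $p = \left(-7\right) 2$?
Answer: $-3552$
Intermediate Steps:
$p = -14$
$m = 96$ ($m = -3 + 99 = 96$)
$m \left(\left(\left(-6\right) 4 + 1\right) + p\right) = 96 \left(\left(\left(-6\right) 4 + 1\right) - 14\right) = 96 \left(\left(-24 + 1\right) - 14\right) = 96 \left(-23 - 14\right) = 96 \left(-37\right) = -3552$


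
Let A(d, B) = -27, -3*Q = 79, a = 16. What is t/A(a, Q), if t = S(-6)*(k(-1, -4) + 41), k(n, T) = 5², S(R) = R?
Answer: 44/3 ≈ 14.667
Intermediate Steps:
Q = -79/3 (Q = -⅓*79 = -79/3 ≈ -26.333)
k(n, T) = 25
t = -396 (t = -6*(25 + 41) = -6*66 = -396)
t/A(a, Q) = -396/(-27) = -396*(-1/27) = 44/3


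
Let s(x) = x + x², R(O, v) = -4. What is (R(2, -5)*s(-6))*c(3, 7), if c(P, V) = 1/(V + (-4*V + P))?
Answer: 20/3 ≈ 6.6667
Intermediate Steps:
c(P, V) = 1/(P - 3*V) (c(P, V) = 1/(V + (P - 4*V)) = 1/(P - 3*V))
(R(2, -5)*s(-6))*c(3, 7) = (-(-24)*(1 - 6))/(3 - 3*7) = (-(-24)*(-5))/(3 - 21) = -4*30/(-18) = -120*(-1/18) = 20/3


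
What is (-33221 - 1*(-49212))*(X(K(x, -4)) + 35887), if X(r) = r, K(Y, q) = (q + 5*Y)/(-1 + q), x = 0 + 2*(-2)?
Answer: 2869728869/5 ≈ 5.7395e+8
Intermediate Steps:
x = -4 (x = 0 - 4 = -4)
K(Y, q) = (q + 5*Y)/(-1 + q)
(-33221 - 1*(-49212))*(X(K(x, -4)) + 35887) = (-33221 - 1*(-49212))*((-4 + 5*(-4))/(-1 - 4) + 35887) = (-33221 + 49212)*((-4 - 20)/(-5) + 35887) = 15991*(-⅕*(-24) + 35887) = 15991*(24/5 + 35887) = 15991*(179459/5) = 2869728869/5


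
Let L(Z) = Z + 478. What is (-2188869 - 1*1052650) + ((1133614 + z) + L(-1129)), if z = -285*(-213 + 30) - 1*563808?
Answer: -2620209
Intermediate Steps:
z = -511653 (z = -285*(-183) - 563808 = 52155 - 563808 = -511653)
L(Z) = 478 + Z
(-2188869 - 1*1052650) + ((1133614 + z) + L(-1129)) = (-2188869 - 1*1052650) + ((1133614 - 511653) + (478 - 1129)) = (-2188869 - 1052650) + (621961 - 651) = -3241519 + 621310 = -2620209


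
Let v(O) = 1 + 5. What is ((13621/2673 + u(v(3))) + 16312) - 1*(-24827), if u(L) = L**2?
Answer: 110074396/2673 ≈ 41180.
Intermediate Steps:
v(O) = 6
((13621/2673 + u(v(3))) + 16312) - 1*(-24827) = ((13621/2673 + 6**2) + 16312) - 1*(-24827) = ((13621*(1/2673) + 36) + 16312) + 24827 = ((13621/2673 + 36) + 16312) + 24827 = (109849/2673 + 16312) + 24827 = 43711825/2673 + 24827 = 110074396/2673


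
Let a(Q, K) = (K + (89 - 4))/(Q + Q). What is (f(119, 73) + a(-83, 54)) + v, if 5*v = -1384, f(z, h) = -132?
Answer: -339999/830 ≈ -409.64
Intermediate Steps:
a(Q, K) = (85 + K)/(2*Q) (a(Q, K) = (K + 85)/((2*Q)) = (85 + K)*(1/(2*Q)) = (85 + K)/(2*Q))
v = -1384/5 (v = (⅕)*(-1384) = -1384/5 ≈ -276.80)
(f(119, 73) + a(-83, 54)) + v = (-132 + (½)*(85 + 54)/(-83)) - 1384/5 = (-132 + (½)*(-1/83)*139) - 1384/5 = (-132 - 139/166) - 1384/5 = -22051/166 - 1384/5 = -339999/830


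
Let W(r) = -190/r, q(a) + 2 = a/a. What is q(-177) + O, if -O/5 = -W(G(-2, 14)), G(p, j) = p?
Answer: 474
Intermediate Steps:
q(a) = -1 (q(a) = -2 + a/a = -2 + 1 = -1)
O = 475 (O = -(-5)*(-190/(-2)) = -(-5)*(-190*(-1/2)) = -(-5)*95 = -5*(-95) = 475)
q(-177) + O = -1 + 475 = 474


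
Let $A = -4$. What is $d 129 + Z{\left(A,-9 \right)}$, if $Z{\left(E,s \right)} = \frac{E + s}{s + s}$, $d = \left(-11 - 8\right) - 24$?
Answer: $- \frac{99833}{18} \approx -5546.3$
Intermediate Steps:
$d = -43$ ($d = -19 - 24 = -43$)
$Z{\left(E,s \right)} = \frac{E + s}{2 s}$
$d 129 + Z{\left(A,-9 \right)} = \left(-43\right) 129 + \frac{-4 - 9}{2 \left(-9\right)} = -5547 + \frac{1}{2} \left(- \frac{1}{9}\right) \left(-13\right) = -5547 + \frac{13}{18} = - \frac{99833}{18}$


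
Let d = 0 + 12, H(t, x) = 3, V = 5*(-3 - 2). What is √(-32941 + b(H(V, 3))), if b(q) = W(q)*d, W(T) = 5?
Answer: I*√32881 ≈ 181.33*I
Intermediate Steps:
V = -25 (V = 5*(-5) = -25)
d = 12
b(q) = 60 (b(q) = 5*12 = 60)
√(-32941 + b(H(V, 3))) = √(-32941 + 60) = √(-32881) = I*√32881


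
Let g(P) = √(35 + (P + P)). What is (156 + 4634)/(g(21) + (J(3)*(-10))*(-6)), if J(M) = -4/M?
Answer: -383200/6323 - 4790*√77/6323 ≈ -67.252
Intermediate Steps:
g(P) = √(35 + 2*P)
(156 + 4634)/(g(21) + (J(3)*(-10))*(-6)) = (156 + 4634)/(√(35 + 2*21) + (-4/3*(-10))*(-6)) = 4790/(√(35 + 42) + (-4*⅓*(-10))*(-6)) = 4790/(√77 - 4/3*(-10)*(-6)) = 4790/(√77 + (40/3)*(-6)) = 4790/(√77 - 80) = 4790/(-80 + √77)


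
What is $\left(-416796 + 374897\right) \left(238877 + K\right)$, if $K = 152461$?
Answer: $-16396670862$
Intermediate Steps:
$\left(-416796 + 374897\right) \left(238877 + K\right) = \left(-416796 + 374897\right) \left(238877 + 152461\right) = \left(-41899\right) 391338 = -16396670862$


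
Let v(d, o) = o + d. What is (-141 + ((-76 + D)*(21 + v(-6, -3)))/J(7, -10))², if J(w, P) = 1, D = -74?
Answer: 3767481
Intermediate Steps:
v(d, o) = d + o
(-141 + ((-76 + D)*(21 + v(-6, -3)))/J(7, -10))² = (-141 + ((-76 - 74)*(21 + (-6 - 3)))/1)² = (-141 - 150*(21 - 9)*1)² = (-141 - 150*12*1)² = (-141 - 1800*1)² = (-141 - 1800)² = (-1941)² = 3767481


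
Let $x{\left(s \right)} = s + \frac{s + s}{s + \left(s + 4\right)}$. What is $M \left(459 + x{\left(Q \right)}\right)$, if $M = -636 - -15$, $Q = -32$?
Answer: $- \frac{1329147}{5} \approx -2.6583 \cdot 10^{5}$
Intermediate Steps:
$M = -621$ ($M = -636 + 15 = -621$)
$x{\left(s \right)} = s + \frac{2 s}{4 + 2 s}$ ($x{\left(s \right)} = s + \frac{2 s}{s + \left(4 + s\right)} = s + \frac{2 s}{4 + 2 s}$)
$M \left(459 + x{\left(Q \right)}\right) = - 621 \left(459 - \frac{32 \left(3 - 32\right)}{2 - 32}\right) = - 621 \left(459 - 32 \frac{1}{-30} \left(-29\right)\right) = - 621 \left(459 - \left(- \frac{16}{15}\right) \left(-29\right)\right) = - 621 \left(459 - \frac{464}{15}\right) = \left(-621\right) \frac{6421}{15} = - \frac{1329147}{5}$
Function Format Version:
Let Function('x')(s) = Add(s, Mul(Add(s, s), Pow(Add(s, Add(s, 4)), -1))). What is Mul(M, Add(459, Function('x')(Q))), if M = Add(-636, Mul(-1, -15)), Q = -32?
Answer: Rational(-1329147, 5) ≈ -2.6583e+5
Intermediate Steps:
M = -621 (M = Add(-636, 15) = -621)
Function('x')(s) = Add(s, Mul(2, s, Pow(Add(4, Mul(2, s)), -1))) (Function('x')(s) = Add(s, Mul(Mul(2, s), Pow(Add(s, Add(4, s)), -1))) = Add(s, Mul(Mul(2, s), Pow(Add(4, Mul(2, s)), -1))) = Add(s, Mul(2, s, Pow(Add(4, Mul(2, s)), -1))))
Mul(M, Add(459, Function('x')(Q))) = Mul(-621, Add(459, Mul(-32, Pow(Add(2, -32), -1), Add(3, -32)))) = Mul(-621, Add(459, Mul(-32, Pow(-30, -1), -29))) = Mul(-621, Add(459, Mul(-32, Rational(-1, 30), -29))) = Mul(-621, Add(459, Rational(-464, 15))) = Mul(-621, Rational(6421, 15)) = Rational(-1329147, 5)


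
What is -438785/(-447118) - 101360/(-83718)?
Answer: 41027041555/18715912362 ≈ 2.1921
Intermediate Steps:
-438785/(-447118) - 101360/(-83718) = -438785*(-1/447118) - 101360*(-1/83718) = 438785/447118 + 50680/41859 = 41027041555/18715912362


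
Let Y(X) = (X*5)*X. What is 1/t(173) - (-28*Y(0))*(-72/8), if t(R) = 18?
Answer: 1/18 ≈ 0.055556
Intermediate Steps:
Y(X) = 5*X² (Y(X) = (5*X)*X = 5*X²)
1/t(173) - (-28*Y(0))*(-72/8) = 1/18 - (-140*0²)*(-72/8) = 1/18 - (-140*0)*(-72*⅛) = 1/18 - (-28*0)*(-9) = 1/18 - 0*(-9) = 1/18 - 1*0 = 1/18 + 0 = 1/18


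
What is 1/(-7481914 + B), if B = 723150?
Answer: -1/6758764 ≈ -1.4796e-7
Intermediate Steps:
1/(-7481914 + B) = 1/(-7481914 + 723150) = 1/(-6758764) = -1/6758764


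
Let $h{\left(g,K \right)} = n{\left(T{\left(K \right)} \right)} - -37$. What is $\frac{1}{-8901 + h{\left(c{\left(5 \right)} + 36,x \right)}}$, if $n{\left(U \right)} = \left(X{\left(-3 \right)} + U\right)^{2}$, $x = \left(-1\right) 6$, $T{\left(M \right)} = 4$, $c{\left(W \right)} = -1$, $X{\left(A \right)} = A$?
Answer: $- \frac{1}{8863} \approx -0.00011283$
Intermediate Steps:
$x = -6$
$n{\left(U \right)} = \left(-3 + U\right)^{2}$
$h{\left(g,K \right)} = 38$ ($h{\left(g,K \right)} = \left(-3 + 4\right)^{2} - -37 = 1^{2} + 37 = 1 + 37 = 38$)
$\frac{1}{-8901 + h{\left(c{\left(5 \right)} + 36,x \right)}} = \frac{1}{-8901 + 38} = \frac{1}{-8863} = - \frac{1}{8863}$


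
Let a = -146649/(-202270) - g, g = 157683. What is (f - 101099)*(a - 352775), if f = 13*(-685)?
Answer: 5678967115991022/101135 ≈ 5.6152e+10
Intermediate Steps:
a = -31894393761/202270 (a = -146649/(-202270) - 1*157683 = -146649*(-1/202270) - 157683 = 146649/202270 - 157683 = -31894393761/202270 ≈ -1.5768e+5)
f = -8905
(f - 101099)*(a - 352775) = (-8905 - 101099)*(-31894393761/202270 - 352775) = -110004*(-103250193011/202270) = 5678967115991022/101135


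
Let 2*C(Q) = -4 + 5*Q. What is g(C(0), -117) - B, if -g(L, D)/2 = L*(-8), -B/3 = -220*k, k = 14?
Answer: -9272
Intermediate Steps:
C(Q) = -2 + 5*Q/2 (C(Q) = (-4 + 5*Q)/2 = -2 + 5*Q/2)
B = 9240 (B = -(-660)*14 = -3*(-3080) = 9240)
g(L, D) = 16*L (g(L, D) = -2*L*(-8) = -(-16)*L = 16*L)
g(C(0), -117) - B = 16*(-2 + (5/2)*0) - 1*9240 = 16*(-2 + 0) - 9240 = 16*(-2) - 9240 = -32 - 9240 = -9272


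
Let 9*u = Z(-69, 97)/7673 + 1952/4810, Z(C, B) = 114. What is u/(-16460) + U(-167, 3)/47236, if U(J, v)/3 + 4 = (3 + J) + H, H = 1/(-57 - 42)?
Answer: -3790159828607707/355106340659970900 ≈ -0.010673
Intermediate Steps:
H = -1/99 (H = 1/(-99) = -1/99 ≈ -0.010101)
U(J, v) = -100/33 + 3*J (U(J, v) = -12 + 3*((3 + J) - 1/99) = -12 + 3*(296/99 + J) = -12 + (296/33 + 3*J) = -100/33 + 3*J)
u = 7763018/166082085 (u = (114/7673 + 1952/4810)/9 = (114*(1/7673) + 1952*(1/4810))/9 = (114/7673 + 976/2405)/9 = (⅑)*(7763018/18453565) = 7763018/166082085 ≈ 0.046742)
u/(-16460) + U(-167, 3)/47236 = (7763018/166082085)/(-16460) + (-100/33 + 3*(-167))/47236 = (7763018/166082085)*(-1/16460) + (-100/33 - 501)*(1/47236) = -3881509/1366855559550 - 16633/33*1/47236 = -3881509/1366855559550 - 16633/1558788 = -3790159828607707/355106340659970900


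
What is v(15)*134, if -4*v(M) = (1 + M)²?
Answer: -8576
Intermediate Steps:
v(M) = -(1 + M)²/4
v(15)*134 = -(1 + 15)²/4*134 = -¼*16²*134 = -¼*256*134 = -64*134 = -8576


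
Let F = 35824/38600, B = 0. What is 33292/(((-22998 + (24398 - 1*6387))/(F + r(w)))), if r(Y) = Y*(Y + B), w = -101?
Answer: -1638775495476/24062275 ≈ -68106.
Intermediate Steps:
F = 4478/4825 (F = 35824*(1/38600) = 4478/4825 ≈ 0.92808)
r(Y) = Y² (r(Y) = Y*(Y + 0) = Y*Y = Y²)
33292/(((-22998 + (24398 - 1*6387))/(F + r(w)))) = 33292/(((-22998 + (24398 - 1*6387))/(4478/4825 + (-101)²))) = 33292/(((-22998 + (24398 - 6387))/(4478/4825 + 10201))) = 33292/(((-22998 + 18011)/(49224303/4825))) = 33292/((-4987*4825/49224303)) = 33292/(-24062275/49224303) = 33292*(-49224303/24062275) = -1638775495476/24062275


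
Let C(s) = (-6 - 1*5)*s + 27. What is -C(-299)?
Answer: -3316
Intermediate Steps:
C(s) = 27 - 11*s (C(s) = (-6 - 5)*s + 27 = -11*s + 27 = 27 - 11*s)
-C(-299) = -(27 - 11*(-299)) = -(27 + 3289) = -1*3316 = -3316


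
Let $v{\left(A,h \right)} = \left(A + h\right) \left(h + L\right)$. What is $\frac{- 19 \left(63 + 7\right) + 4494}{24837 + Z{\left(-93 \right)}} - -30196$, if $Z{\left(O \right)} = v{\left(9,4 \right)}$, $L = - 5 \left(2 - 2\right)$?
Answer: $\frac{751551408}{24889} \approx 30196.0$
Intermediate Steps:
$L = 0$ ($L = \left(-5\right) 0 = 0$)
$v{\left(A,h \right)} = h \left(A + h\right)$ ($v{\left(A,h \right)} = \left(A + h\right) \left(h + 0\right) = \left(A + h\right) h = h \left(A + h\right)$)
$Z{\left(O \right)} = 52$ ($Z{\left(O \right)} = 4 \left(9 + 4\right) = 4 \cdot 13 = 52$)
$\frac{- 19 \left(63 + 7\right) + 4494}{24837 + Z{\left(-93 \right)}} - -30196 = \frac{- 19 \left(63 + 7\right) + 4494}{24837 + 52} - -30196 = \frac{\left(-19\right) 70 + 4494}{24889} + 30196 = \left(-1330 + 4494\right) \frac{1}{24889} + 30196 = 3164 \cdot \frac{1}{24889} + 30196 = \frac{3164}{24889} + 30196 = \frac{751551408}{24889}$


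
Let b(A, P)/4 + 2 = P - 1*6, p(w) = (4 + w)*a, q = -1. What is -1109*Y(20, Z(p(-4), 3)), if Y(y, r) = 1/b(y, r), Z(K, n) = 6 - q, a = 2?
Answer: 1109/4 ≈ 277.25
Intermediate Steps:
p(w) = 8 + 2*w (p(w) = (4 + w)*2 = 8 + 2*w)
b(A, P) = -32 + 4*P (b(A, P) = -8 + 4*(P - 1*6) = -8 + 4*(P - 6) = -8 + 4*(-6 + P) = -8 + (-24 + 4*P) = -32 + 4*P)
Z(K, n) = 7 (Z(K, n) = 6 - 1*(-1) = 6 + 1 = 7)
Y(y, r) = 1/(-32 + 4*r)
-1109*Y(20, Z(p(-4), 3)) = -1109/(4*(-8 + 7)) = -1109/(4*(-1)) = -1109*(-1)/4 = -1109*(-¼) = 1109/4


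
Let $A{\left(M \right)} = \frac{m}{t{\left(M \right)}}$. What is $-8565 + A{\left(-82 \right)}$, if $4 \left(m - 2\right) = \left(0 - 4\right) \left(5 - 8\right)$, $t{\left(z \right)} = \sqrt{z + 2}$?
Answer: $-8565 - \frac{i \sqrt{5}}{4} \approx -8565.0 - 0.55902 i$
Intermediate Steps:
$t{\left(z \right)} = \sqrt{2 + z}$
$m = 5$ ($m = 2 + \frac{\left(0 - 4\right) \left(5 - 8\right)}{4} = 2 + \frac{\left(-4\right) \left(5 - 8\right)}{4} = 2 + \frac{\left(-4\right) \left(-3\right)}{4} = 2 + \frac{1}{4} \cdot 12 = 2 + 3 = 5$)
$A{\left(M \right)} = \frac{5}{\sqrt{2 + M}}$
$-8565 + A{\left(-82 \right)} = -8565 + \frac{5}{\sqrt{2 - 82}} = -8565 + \frac{5}{4 i \sqrt{5}} = -8565 + 5 \left(- \frac{i \sqrt{5}}{20}\right) = -8565 - \frac{i \sqrt{5}}{4}$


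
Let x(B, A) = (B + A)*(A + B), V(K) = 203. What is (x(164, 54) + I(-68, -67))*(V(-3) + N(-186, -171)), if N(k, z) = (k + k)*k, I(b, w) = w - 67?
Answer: 3288629050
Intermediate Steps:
I(b, w) = -67 + w
x(B, A) = (A + B)**2 (x(B, A) = (A + B)*(A + B) = (A + B)**2)
N(k, z) = 2*k**2 (N(k, z) = (2*k)*k = 2*k**2)
(x(164, 54) + I(-68, -67))*(V(-3) + N(-186, -171)) = ((54 + 164)**2 + (-67 - 67))*(203 + 2*(-186)**2) = (218**2 - 134)*(203 + 2*34596) = (47524 - 134)*(203 + 69192) = 47390*69395 = 3288629050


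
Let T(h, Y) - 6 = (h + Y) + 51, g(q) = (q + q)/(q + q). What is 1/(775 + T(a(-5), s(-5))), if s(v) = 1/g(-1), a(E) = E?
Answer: 1/828 ≈ 0.0012077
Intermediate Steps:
g(q) = 1 (g(q) = (2*q)/((2*q)) = (2*q)*(1/(2*q)) = 1)
s(v) = 1 (s(v) = 1/1 = 1)
T(h, Y) = 57 + Y + h (T(h, Y) = 6 + ((h + Y) + 51) = 6 + ((Y + h) + 51) = 6 + (51 + Y + h) = 57 + Y + h)
1/(775 + T(a(-5), s(-5))) = 1/(775 + (57 + 1 - 5)) = 1/(775 + 53) = 1/828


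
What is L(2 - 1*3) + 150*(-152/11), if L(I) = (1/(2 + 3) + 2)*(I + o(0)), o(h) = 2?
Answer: -113879/55 ≈ -2070.5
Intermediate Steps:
L(I) = 22/5 + 11*I/5 (L(I) = (1/(2 + 3) + 2)*(I + 2) = (1/5 + 2)*(2 + I) = 11*(2 + I)/5 = 22/5 + 11*I/5)
L(2 - 1*3) + 150*(-152/11) = (22/5 + 11*(2 - 1*3)/5) + 150*(-152/11) = (22/5 + 11*(2 - 3)/5) + 150*(-152*1/11) = (22/5 + (11/5)*(-1)) + 150*(-152/11) = (22/5 - 11/5) - 22800/11 = 11/5 - 22800/11 = -113879/55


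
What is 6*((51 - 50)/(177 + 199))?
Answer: 3/188 ≈ 0.015957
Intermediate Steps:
6*((51 - 50)/(177 + 199)) = 6*(1/376) = 3/188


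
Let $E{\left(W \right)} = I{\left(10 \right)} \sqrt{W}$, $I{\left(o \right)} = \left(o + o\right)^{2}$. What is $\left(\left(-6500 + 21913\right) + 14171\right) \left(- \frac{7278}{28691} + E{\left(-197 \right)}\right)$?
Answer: $- \frac{215312352}{28691} + 11833600 i \sqrt{197} \approx -7504.5 + 1.6609 \cdot 10^{8} i$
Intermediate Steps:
$I{\left(o \right)} = 4 o^{2}$ ($I{\left(o \right)} = \left(2 o\right)^{2} = 4 o^{2}$)
$E{\left(W \right)} = 400 \sqrt{W}$ ($E{\left(W \right)} = 4 \cdot 10^{2} \sqrt{W} = 4 \cdot 100 \sqrt{W} = 400 \sqrt{W}$)
$\left(\left(-6500 + 21913\right) + 14171\right) \left(- \frac{7278}{28691} + E{\left(-197 \right)}\right) = \left(\left(-6500 + 21913\right) + 14171\right) \left(- \frac{7278}{28691} + 400 \sqrt{-197}\right) = \left(15413 + 14171\right) \left(\left(-7278\right) \frac{1}{28691} + 400 i \sqrt{197}\right) = 29584 \left(- \frac{7278}{28691} + 400 i \sqrt{197}\right) = - \frac{215312352}{28691} + 11833600 i \sqrt{197}$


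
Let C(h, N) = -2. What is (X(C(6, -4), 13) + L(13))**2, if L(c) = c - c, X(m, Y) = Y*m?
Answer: 676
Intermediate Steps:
L(c) = 0
(X(C(6, -4), 13) + L(13))**2 = (13*(-2) + 0)**2 = (-26 + 0)**2 = (-26)**2 = 676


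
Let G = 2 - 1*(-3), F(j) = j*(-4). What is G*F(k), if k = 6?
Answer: -120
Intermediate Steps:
F(j) = -4*j
G = 5 (G = 2 + 3 = 5)
G*F(k) = 5*(-4*6) = 5*(-24) = -120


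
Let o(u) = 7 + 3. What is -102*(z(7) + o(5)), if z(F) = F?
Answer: -1734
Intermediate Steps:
o(u) = 10
-102*(z(7) + o(5)) = -102*(7 + 10) = -102*17 = -1734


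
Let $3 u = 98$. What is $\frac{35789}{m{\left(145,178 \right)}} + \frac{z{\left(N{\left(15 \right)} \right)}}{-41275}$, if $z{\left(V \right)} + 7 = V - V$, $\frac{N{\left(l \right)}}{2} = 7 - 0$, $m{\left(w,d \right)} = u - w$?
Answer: $- \frac{4431570566}{13909675} \approx -318.6$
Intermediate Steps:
$u = \frac{98}{3}$ ($u = \frac{1}{3} \cdot 98 = \frac{98}{3} \approx 32.667$)
$m{\left(w,d \right)} = \frac{98}{3} - w$
$N{\left(l \right)} = 14$ ($N{\left(l \right)} = 2 \left(7 - 0\right) = 2 \left(7 + 0\right) = 2 \cdot 7 = 14$)
$z{\left(V \right)} = -7$ ($z{\left(V \right)} = -7 + \left(V - V\right) = -7 + 0 = -7$)
$\frac{35789}{m{\left(145,178 \right)}} + \frac{z{\left(N{\left(15 \right)} \right)}}{-41275} = \frac{35789}{\frac{98}{3} - 145} - \frac{7}{-41275} = \frac{35789}{\frac{98}{3} - 145} - - \frac{7}{41275} = \frac{35789}{- \frac{337}{3}} + \frac{7}{41275} = 35789 \left(- \frac{3}{337}\right) + \frac{7}{41275} = - \frac{107367}{337} + \frac{7}{41275} = - \frac{4431570566}{13909675}$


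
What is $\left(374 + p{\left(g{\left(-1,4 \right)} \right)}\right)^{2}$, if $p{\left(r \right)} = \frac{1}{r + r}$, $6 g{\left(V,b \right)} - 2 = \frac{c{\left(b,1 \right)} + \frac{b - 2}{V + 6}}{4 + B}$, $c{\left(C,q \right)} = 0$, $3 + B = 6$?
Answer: $\frac{81198121}{576} \approx 1.4097 \cdot 10^{5}$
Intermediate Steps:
$B = 3$ ($B = -3 + 6 = 3$)
$g{\left(V,b \right)} = \frac{1}{3} + \frac{-2 + b}{42 \left(6 + V\right)}$ ($g{\left(V,b \right)} = \frac{1}{3} + \frac{\left(0 + \frac{b - 2}{V + 6}\right) \frac{1}{4 + 3}}{6} = \frac{1}{3} + \frac{\left(0 + \frac{-2 + b}{6 + V}\right) \frac{1}{7}}{6} = \frac{1}{3} + \frac{\frac{-2 + b}{6 + V} \frac{1}{7}}{6} = \frac{1}{3} + \frac{\frac{1}{7} \frac{1}{6 + V} \left(-2 + b\right)}{6} = \frac{1}{3} + \frac{-2 + b}{42 \left(6 + V\right)}$)
$p{\left(r \right)} = \frac{1}{2 r}$
$\left(374 + p{\left(g{\left(-1,4 \right)} \right)}\right)^{2} = \left(374 + \frac{1}{2 \frac{82 + 4 + 14 \left(-1\right)}{42 \left(6 - 1\right)}}\right)^{2} = \left(374 + \frac{1}{2 \frac{82 + 4 - 14}{42 \cdot 5}}\right)^{2} = \left(374 + \frac{1}{2 \cdot \frac{1}{42} \cdot \frac{1}{5} \cdot 72}\right)^{2} = \left(374 + \frac{1}{2 \cdot \frac{12}{35}}\right)^{2} = \left(374 + \frac{1}{2} \cdot \frac{35}{12}\right)^{2} = \left(374 + \frac{35}{24}\right)^{2} = \left(\frac{9011}{24}\right)^{2} = \frac{81198121}{576}$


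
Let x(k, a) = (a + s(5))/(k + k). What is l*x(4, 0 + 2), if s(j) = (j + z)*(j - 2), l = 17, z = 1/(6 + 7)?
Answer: 476/13 ≈ 36.615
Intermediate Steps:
z = 1/13 ≈ 0.076923
s(j) = (-2 + j)*(1/13 + j) (s(j) = (j + 1/13)*(j - 2) = (1/13 + j)*(-2 + j) = (-2 + j)*(1/13 + j))
x(k, a) = (198/13 + a)/(2*k) (x(k, a) = (a + (-2/13 + 5² - 25/13*5))/(k + k) = (a + (-2/13 + 25 - 125/13))/((2*k)) = (a + 198/13)*(1/(2*k)) = (198/13 + a)*(1/(2*k)) = (198/13 + a)/(2*k))
l*x(4, 0 + 2) = 17*((1/26)*(198 + 13*(0 + 2))/4) = 17*((1/26)*(¼)*(198 + 13*2)) = 17*((1/26)*(¼)*(198 + 26)) = 17*((1/26)*(¼)*224) = 17*(28/13) = 476/13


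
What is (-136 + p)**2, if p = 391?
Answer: 65025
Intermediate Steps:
(-136 + p)**2 = (-136 + 391)**2 = 255**2 = 65025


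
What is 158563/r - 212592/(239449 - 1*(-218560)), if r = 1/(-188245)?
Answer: -13670969544670007/458009 ≈ -2.9849e+10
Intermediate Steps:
r = -1/188245 ≈ -5.3122e-6
158563/r - 212592/(239449 - 1*(-218560)) = 158563/(-1/188245) - 212592/(239449 - 1*(-218560)) = 158563*(-188245) - 212592/(239449 + 218560) = -29848691935 - 212592/458009 = -13670969544670007/458009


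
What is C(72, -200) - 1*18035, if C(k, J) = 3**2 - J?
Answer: -17826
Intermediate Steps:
C(k, J) = 9 - J
C(72, -200) - 1*18035 = (9 - 1*(-200)) - 1*18035 = (9 + 200) - 18035 = 209 - 18035 = -17826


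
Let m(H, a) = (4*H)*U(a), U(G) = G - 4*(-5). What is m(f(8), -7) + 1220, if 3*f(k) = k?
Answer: 4076/3 ≈ 1358.7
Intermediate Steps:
U(G) = 20 + G (U(G) = G + 20 = 20 + G)
f(k) = k/3
m(H, a) = 4*H*(20 + a) (m(H, a) = (4*H)*(20 + a) = 4*H*(20 + a))
m(f(8), -7) + 1220 = 4*((⅓)*8)*(20 - 7) + 1220 = 4*(8/3)*13 + 1220 = 416/3 + 1220 = 4076/3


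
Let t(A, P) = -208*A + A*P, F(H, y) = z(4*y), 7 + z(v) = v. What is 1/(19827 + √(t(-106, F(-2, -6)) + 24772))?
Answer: 6609/131019941 - √50106/393059823 ≈ 4.9873e-5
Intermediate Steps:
z(v) = -7 + v
F(H, y) = -7 + 4*y
1/(19827 + √(t(-106, F(-2, -6)) + 24772)) = 1/(19827 + √(-106*(-208 + (-7 + 4*(-6))) + 24772)) = 1/(19827 + √(-106*(-208 + (-7 - 24)) + 24772)) = 1/(19827 + √(-106*(-208 - 31) + 24772)) = 1/(19827 + √(-106*(-239) + 24772)) = 1/(19827 + √(25334 + 24772)) = 1/(19827 + √50106)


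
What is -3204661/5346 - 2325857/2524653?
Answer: -900343448795/1499643882 ≈ -600.37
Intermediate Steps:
-3204661/5346 - 2325857/2524653 = -900343448795/1499643882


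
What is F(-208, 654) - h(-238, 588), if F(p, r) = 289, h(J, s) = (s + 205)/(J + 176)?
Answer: 18711/62 ≈ 301.79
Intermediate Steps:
h(J, s) = (205 + s)/(176 + J)
F(-208, 654) - h(-238, 588) = 289 - (205 + 588)/(176 - 238) = 289 - 793/(-62) = 289 - (-1)*793/62 = 289 - 1*(-793/62) = 289 + 793/62 = 18711/62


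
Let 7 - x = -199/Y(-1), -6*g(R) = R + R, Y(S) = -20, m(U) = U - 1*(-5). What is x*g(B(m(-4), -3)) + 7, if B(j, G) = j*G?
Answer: 81/20 ≈ 4.0500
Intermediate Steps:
m(U) = 5 + U (m(U) = U + 5 = 5 + U)
B(j, G) = G*j
g(R) = -R/3 (g(R) = -(R + R)/6 = -R/3)
x = -59/20 (x = 7 - (-199)/(-20) = 7 - (-199)*(-1)/20 = 7 - 1*199/20 = 7 - 199/20 = -59/20 ≈ -2.9500)
x*g(B(m(-4), -3)) + 7 = -(-59)*(-3*(5 - 4))/60 + 7 = -(-59)*(-3*1)/60 + 7 = -(-59)*(-3)/60 + 7 = -59/20*1 + 7 = -59/20 + 7 = 81/20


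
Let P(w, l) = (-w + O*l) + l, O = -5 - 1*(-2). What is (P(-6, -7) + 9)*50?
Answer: 1450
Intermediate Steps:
O = -3 (O = -5 + 2 = -3)
P(w, l) = -w - 2*l (P(w, l) = (-w - 3*l) + l = -w - 2*l)
(P(-6, -7) + 9)*50 = ((-1*(-6) - 2*(-7)) + 9)*50 = ((6 + 14) + 9)*50 = (20 + 9)*50 = 29*50 = 1450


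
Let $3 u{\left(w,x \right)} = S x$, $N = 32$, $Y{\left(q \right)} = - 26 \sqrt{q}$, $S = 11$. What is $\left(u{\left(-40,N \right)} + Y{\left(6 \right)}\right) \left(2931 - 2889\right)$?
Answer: $4928 - 1092 \sqrt{6} \approx 2253.2$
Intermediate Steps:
$u{\left(w,x \right)} = \frac{11 x}{3}$
$\left(u{\left(-40,N \right)} + Y{\left(6 \right)}\right) \left(2931 - 2889\right) = \left(\frac{11}{3} \cdot 32 - 26 \sqrt{6}\right) \left(2931 - 2889\right) = \left(\frac{352}{3} - 26 \sqrt{6}\right) 42 = 4928 - 1092 \sqrt{6}$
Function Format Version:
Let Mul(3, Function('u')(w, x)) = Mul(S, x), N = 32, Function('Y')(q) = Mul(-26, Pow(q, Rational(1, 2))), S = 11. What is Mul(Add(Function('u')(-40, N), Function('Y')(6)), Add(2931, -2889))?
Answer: Add(4928, Mul(-1092, Pow(6, Rational(1, 2)))) ≈ 2253.2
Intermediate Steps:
Function('u')(w, x) = Mul(Rational(11, 3), x) (Function('u')(w, x) = Mul(Rational(1, 3), Mul(11, x)) = Mul(Rational(11, 3), x))
Mul(Add(Function('u')(-40, N), Function('Y')(6)), Add(2931, -2889)) = Mul(Add(Mul(Rational(11, 3), 32), Mul(-26, Pow(6, Rational(1, 2)))), Add(2931, -2889)) = Mul(Add(Rational(352, 3), Mul(-26, Pow(6, Rational(1, 2)))), 42) = Add(4928, Mul(-1092, Pow(6, Rational(1, 2))))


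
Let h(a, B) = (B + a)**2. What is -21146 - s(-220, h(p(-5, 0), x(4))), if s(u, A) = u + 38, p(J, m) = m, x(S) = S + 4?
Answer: -20964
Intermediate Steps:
x(S) = 4 + S
s(u, A) = 38 + u
-21146 - s(-220, h(p(-5, 0), x(4))) = -21146 - (38 - 220) = -21146 - 1*(-182) = -21146 + 182 = -20964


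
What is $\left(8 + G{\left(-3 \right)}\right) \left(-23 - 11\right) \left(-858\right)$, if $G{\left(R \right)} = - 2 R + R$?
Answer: $320892$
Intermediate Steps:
$G{\left(R \right)} = - R$
$\left(8 + G{\left(-3 \right)}\right) \left(-23 - 11\right) \left(-858\right) = \left(8 - -3\right) \left(-23 - 11\right) \left(-858\right) = \left(8 + 3\right) \left(-34\right) \left(-858\right) = 11 \left(-34\right) \left(-858\right) = \left(-374\right) \left(-858\right) = 320892$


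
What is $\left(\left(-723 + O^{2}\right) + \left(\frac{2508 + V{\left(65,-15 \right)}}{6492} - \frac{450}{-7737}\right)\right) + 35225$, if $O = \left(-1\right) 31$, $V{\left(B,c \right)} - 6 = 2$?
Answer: $\frac{148439947612}{4185717} \approx 35463.0$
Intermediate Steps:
$V{\left(B,c \right)} = 8$ ($V{\left(B,c \right)} = 6 + 2 = 8$)
$O = -31$
$\left(\left(-723 + O^{2}\right) + \left(\frac{2508 + V{\left(65,-15 \right)}}{6492} - \frac{450}{-7737}\right)\right) + 35225 = \left(\left(-723 + \left(-31\right)^{2}\right) - \left(- \frac{150}{2579} - \frac{2508 + 8}{6492}\right)\right) + 35225 = \left(\left(-723 + 961\right) + \left(2516 \cdot \frac{1}{6492} - - \frac{150}{2579}\right)\right) + 35225 = \left(238 + \left(\frac{629}{1623} + \frac{150}{2579}\right)\right) + 35225 = \left(238 + \frac{1865641}{4185717}\right) + 35225 = \frac{998066287}{4185717} + 35225 = \frac{148439947612}{4185717}$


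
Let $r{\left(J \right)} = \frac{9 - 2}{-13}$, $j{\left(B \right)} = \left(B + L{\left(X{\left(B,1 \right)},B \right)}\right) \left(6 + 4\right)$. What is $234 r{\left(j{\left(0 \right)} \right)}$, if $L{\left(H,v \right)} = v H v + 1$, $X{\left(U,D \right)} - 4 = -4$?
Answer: $-126$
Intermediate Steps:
$X{\left(U,D \right)} = 0$ ($X{\left(U,D \right)} = 4 - 4 = 0$)
$L{\left(H,v \right)} = 1 + H v^{2}$ ($L{\left(H,v \right)} = H v v + 1 = H v^{2} + 1 = 1 + H v^{2}$)
$j{\left(B \right)} = 10 + 10 B$ ($j{\left(B \right)} = \left(B + \left(1 + 0 B^{2}\right)\right) \left(6 + 4\right) = \left(B + \left(1 + 0\right)\right) 10 = \left(B + 1\right) 10 = \left(1 + B\right) 10 = 10 + 10 B$)
$r{\left(J \right)} = - \frac{7}{13}$ ($r{\left(J \right)} = \left(9 - 2\right) \left(- \frac{1}{13}\right) = 7 \left(- \frac{1}{13}\right) = - \frac{7}{13}$)
$234 r{\left(j{\left(0 \right)} \right)} = 234 \left(- \frac{7}{13}\right) = -126$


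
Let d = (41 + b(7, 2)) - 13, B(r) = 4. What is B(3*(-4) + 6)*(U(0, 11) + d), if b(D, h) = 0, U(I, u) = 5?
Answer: 132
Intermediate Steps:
d = 28 (d = (41 + 0) - 13 = 41 - 13 = 28)
B(3*(-4) + 6)*(U(0, 11) + d) = 4*(5 + 28) = 4*33 = 132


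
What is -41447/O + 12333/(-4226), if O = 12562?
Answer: -82520542/13271753 ≈ -6.2178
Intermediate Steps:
-41447/O + 12333/(-4226) = -41447/12562 + 12333/(-4226) = -41447*1/12562 + 12333*(-1/4226) = -41447/12562 - 12333/4226 = -82520542/13271753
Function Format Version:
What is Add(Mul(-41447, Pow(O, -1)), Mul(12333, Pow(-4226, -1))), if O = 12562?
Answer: Rational(-82520542, 13271753) ≈ -6.2178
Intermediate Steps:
Add(Mul(-41447, Pow(O, -1)), Mul(12333, Pow(-4226, -1))) = Add(Mul(-41447, Pow(12562, -1)), Mul(12333, Pow(-4226, -1))) = Add(Mul(-41447, Rational(1, 12562)), Mul(12333, Rational(-1, 4226))) = Add(Rational(-41447, 12562), Rational(-12333, 4226)) = Rational(-82520542, 13271753)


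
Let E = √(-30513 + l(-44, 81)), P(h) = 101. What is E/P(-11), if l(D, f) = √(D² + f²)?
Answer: √(-30513 + √8497)/101 ≈ 1.7269*I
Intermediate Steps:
E = √(-30513 + √8497) (E = √(-30513 + √((-44)² + 81²)) = √(-30513 + √(1936 + 6561)) = √(-30513 + √8497) ≈ 174.42*I)
E/P(-11) = √(-30513 + √8497)/101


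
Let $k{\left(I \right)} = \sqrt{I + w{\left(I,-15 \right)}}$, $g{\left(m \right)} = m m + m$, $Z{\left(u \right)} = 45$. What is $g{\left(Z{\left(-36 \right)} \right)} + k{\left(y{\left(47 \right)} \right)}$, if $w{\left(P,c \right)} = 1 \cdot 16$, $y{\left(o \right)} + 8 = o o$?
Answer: $2070 + \sqrt{2217} \approx 2117.1$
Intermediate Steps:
$y{\left(o \right)} = -8 + o^{2}$ ($y{\left(o \right)} = -8 + o o = -8 + o^{2}$)
$w{\left(P,c \right)} = 16$
$g{\left(m \right)} = m + m^{2}$ ($g{\left(m \right)} = m^{2} + m = m + m^{2}$)
$k{\left(I \right)} = \sqrt{16 + I}$ ($k{\left(I \right)} = \sqrt{I + 16} = \sqrt{16 + I}$)
$g{\left(Z{\left(-36 \right)} \right)} + k{\left(y{\left(47 \right)} \right)} = 45 \left(1 + 45\right) + \sqrt{16 - \left(8 - 47^{2}\right)} = 45 \cdot 46 + \sqrt{16 + \left(-8 + 2209\right)} = 2070 + \sqrt{16 + 2201} = 2070 + \sqrt{2217}$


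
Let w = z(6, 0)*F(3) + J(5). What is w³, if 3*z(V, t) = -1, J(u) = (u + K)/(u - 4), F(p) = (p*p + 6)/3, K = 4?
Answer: 10648/27 ≈ 394.37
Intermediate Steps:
F(p) = 2 + p²/3 (F(p) = (p² + 6)*(⅓) = (6 + p²)*(⅓) = 2 + p²/3)
J(u) = (4 + u)/(-4 + u) (J(u) = (u + 4)/(u - 4) = (4 + u)/(-4 + u))
z(V, t) = -⅓ (z(V, t) = (⅓)*(-1) = -⅓)
w = 22/3 (w = -(2 + (⅓)*3²)/3 + (4 + 5)/(-4 + 5) = -(2 + (⅓)*9)/3 + 9/1 = -(2 + 3)/3 + 1*9 = -⅓*5 + 9 = -5/3 + 9 = 22/3 ≈ 7.3333)
w³ = (22/3)³ = 10648/27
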